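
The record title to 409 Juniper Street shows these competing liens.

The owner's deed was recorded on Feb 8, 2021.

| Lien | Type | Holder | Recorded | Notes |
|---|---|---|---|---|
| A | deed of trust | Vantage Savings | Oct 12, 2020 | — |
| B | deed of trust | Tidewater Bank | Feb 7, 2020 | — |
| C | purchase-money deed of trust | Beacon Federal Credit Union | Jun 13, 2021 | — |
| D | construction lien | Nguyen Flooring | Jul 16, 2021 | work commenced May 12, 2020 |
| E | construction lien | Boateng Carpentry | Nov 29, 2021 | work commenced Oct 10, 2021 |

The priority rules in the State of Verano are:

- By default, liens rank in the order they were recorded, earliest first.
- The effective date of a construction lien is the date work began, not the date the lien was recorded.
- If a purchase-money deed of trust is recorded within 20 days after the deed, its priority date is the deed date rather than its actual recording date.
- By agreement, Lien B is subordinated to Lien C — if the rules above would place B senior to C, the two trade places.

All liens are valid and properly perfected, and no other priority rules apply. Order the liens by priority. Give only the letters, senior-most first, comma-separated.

Adjusting effective dates: C missed the 20-day window (125 days after the deed), so its recording date stands; D relates back to May 12, 2020 (work commenced); E is treated as recorded Oct 10, 2021, the work-commencement date.
Ordering by effective date: B (Feb 7, 2020), D (May 12, 2020), A (Oct 12, 2020), C (Jun 13, 2021), E (Oct 10, 2021).
B would otherwise be senior to C, so under the subordination agreement B and C exchange positions.

C, D, A, B, E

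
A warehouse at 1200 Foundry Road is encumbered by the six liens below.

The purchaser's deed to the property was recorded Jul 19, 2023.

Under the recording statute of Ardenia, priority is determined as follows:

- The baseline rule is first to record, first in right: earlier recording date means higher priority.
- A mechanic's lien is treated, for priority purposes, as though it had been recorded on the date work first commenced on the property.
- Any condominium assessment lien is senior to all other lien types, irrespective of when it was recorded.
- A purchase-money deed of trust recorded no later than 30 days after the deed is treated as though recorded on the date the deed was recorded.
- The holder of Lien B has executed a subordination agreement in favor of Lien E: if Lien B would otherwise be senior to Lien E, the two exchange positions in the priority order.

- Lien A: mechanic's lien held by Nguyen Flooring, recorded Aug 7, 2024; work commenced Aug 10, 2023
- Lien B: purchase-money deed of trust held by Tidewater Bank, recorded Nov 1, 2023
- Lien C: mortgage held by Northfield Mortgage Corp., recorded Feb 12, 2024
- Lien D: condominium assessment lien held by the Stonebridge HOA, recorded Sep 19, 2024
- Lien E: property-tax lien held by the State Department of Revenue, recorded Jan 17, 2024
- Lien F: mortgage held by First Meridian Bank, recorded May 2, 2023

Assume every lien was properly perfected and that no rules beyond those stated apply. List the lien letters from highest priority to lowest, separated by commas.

Effective dates: A relates back to Aug 10, 2023 (work commenced); B missed the 30-day window (105 days after the deed), so its recording date stands.
D is a condominium assessment lien, so it outranks all other liens regardless of date.
Ordering the rest by effective date: F (May 2, 2023), A (Aug 10, 2023), B (Nov 1, 2023), E (Jan 17, 2024), C (Feb 12, 2024).
Because B would otherwise rank above E, the subordination swaps them.

D, F, A, E, B, C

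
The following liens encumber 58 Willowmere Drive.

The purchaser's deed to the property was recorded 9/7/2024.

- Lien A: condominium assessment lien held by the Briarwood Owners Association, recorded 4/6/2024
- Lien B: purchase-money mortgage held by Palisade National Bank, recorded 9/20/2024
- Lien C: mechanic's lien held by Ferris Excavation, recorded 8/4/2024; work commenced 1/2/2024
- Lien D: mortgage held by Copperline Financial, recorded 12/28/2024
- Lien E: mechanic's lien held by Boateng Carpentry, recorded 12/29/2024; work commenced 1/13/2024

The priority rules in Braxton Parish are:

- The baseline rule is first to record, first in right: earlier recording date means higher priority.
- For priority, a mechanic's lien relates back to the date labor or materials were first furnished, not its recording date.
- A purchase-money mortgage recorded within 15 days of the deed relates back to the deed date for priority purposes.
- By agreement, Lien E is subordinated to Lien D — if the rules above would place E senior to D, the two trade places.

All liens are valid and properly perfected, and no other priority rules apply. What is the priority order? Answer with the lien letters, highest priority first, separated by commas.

Adjusting effective dates: B's effective date is the deed date, 9/7/2024; C is treated as recorded 1/2/2024, the work-commencement date; E relates back to 1/13/2024 (work commenced).
Sorted by effective date: C (1/2/2024), E (1/13/2024), A (4/6/2024), B (9/7/2024), D (12/28/2024).
E would otherwise be senior to D, so under the subordination agreement E and D exchange positions.

C, D, A, B, E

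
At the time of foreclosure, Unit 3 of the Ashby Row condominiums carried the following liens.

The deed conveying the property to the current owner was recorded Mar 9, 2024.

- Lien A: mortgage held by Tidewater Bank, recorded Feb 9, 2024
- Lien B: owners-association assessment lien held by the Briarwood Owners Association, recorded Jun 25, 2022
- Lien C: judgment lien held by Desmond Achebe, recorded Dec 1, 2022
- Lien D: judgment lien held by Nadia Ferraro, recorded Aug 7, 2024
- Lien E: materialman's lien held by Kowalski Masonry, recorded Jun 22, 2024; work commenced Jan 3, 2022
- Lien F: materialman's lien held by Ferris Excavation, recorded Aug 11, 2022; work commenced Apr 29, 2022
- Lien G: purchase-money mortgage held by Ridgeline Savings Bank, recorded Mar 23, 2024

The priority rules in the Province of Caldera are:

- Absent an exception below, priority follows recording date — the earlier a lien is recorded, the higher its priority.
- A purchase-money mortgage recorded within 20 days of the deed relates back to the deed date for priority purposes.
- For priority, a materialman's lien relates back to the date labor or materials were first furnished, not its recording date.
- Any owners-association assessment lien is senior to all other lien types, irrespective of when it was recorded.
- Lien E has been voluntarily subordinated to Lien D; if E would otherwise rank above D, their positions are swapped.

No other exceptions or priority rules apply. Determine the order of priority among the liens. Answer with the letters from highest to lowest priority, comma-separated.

B, D, F, C, A, G, E

Effective dates: E is treated as recorded Jan 3, 2022, the work-commencement date; F's effective date is Apr 29, 2022, when work began; G relates back to the deed date Mar 9, 2024.
B is an owners-association assessment lien and takes priority over every other lien.
Remaining liens by effective date: E (Jan 3, 2022), F (Apr 29, 2022), C (Dec 1, 2022), A (Feb 9, 2024), G (Mar 9, 2024), D (Aug 7, 2024).
Because E would otherwise rank above D, the subordination swaps them.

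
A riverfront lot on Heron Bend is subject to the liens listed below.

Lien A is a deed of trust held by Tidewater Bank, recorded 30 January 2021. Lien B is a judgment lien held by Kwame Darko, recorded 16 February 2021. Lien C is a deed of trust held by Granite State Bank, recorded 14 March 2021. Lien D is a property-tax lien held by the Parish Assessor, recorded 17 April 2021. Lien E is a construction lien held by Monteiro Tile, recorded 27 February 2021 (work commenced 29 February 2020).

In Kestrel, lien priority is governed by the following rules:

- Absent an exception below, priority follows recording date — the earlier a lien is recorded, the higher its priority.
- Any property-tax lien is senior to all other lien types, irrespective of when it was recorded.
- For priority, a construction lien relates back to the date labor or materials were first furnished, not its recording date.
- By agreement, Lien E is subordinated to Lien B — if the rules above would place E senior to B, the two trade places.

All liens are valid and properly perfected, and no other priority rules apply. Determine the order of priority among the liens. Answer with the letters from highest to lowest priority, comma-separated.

D, B, A, E, C

Effective dates after the stated exceptions: E relates back to 29 February 2020 (work commenced).
As a property-tax lien, D is senior to every other lien.
The other liens, earliest effective date first: E (29 February 2020), A (30 January 2021), B (16 February 2021), C (14 March 2021).
E is senior to B before the subordination, so the two trade places.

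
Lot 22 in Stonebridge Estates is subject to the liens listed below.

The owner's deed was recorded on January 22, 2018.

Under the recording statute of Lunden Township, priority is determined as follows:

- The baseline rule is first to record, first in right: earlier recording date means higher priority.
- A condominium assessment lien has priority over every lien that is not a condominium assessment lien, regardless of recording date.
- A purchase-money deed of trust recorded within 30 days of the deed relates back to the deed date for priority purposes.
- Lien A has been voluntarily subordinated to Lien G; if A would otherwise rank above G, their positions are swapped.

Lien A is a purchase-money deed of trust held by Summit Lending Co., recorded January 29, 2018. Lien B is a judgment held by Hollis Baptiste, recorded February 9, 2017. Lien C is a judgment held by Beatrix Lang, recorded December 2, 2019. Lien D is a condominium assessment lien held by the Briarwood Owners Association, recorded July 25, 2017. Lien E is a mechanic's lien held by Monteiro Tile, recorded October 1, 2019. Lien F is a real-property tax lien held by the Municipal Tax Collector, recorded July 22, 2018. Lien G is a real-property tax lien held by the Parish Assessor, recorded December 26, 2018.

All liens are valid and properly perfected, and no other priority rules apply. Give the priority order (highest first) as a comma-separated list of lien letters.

D, B, G, F, A, E, C

Effective dates: A relates back to the deed date January 22, 2018.
D is a condominium assessment lien, so it outranks all other liens regardless of date.
Remaining liens by effective date: B (February 9, 2017), A (January 22, 2018), F (July 22, 2018), G (December 26, 2018), E (October 1, 2019), C (December 2, 2019).
Because A would otherwise rank above G, the subordination swaps them.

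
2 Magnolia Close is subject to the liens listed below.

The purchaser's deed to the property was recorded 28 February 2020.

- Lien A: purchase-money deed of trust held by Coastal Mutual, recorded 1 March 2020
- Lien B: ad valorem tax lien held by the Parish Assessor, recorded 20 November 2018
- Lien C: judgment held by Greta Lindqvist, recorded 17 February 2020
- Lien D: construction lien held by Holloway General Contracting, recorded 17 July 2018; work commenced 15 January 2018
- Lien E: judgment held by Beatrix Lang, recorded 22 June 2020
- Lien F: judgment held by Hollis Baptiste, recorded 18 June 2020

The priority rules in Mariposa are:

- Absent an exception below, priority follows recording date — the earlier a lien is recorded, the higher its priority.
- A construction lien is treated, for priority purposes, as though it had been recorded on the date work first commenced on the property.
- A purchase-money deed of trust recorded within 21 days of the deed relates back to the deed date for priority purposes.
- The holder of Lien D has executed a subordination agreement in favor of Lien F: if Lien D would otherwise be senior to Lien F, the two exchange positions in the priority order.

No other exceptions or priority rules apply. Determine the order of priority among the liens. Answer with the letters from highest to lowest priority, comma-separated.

F, B, C, A, D, E

Effective dates after the stated exceptions: A was recorded within the 21-day window, so its effective date is the deed date 28 February 2020; D relates back to 15 January 2018 (work commenced).
Sorted by effective date: D (15 January 2018), B (20 November 2018), C (17 February 2020), A (28 February 2020), F (18 June 2020), E (22 June 2020).
The subordination applies — D was senior to F — so D and F swap.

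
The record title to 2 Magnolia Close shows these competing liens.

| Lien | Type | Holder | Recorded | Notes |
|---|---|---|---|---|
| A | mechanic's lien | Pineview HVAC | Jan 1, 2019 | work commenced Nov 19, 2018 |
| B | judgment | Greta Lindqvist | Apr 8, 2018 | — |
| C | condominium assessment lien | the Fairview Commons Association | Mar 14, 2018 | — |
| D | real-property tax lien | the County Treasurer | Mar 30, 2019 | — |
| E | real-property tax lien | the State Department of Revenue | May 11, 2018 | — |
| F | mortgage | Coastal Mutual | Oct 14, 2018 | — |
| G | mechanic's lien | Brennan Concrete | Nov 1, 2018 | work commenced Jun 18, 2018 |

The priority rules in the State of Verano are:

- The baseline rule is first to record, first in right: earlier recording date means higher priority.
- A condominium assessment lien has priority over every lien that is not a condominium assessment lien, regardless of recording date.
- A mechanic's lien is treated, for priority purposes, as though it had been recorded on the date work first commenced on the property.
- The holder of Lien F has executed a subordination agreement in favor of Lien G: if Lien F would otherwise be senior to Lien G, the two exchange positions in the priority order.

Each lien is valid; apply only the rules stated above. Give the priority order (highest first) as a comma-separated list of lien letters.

First, effective dates: A's effective date is Nov 19, 2018, when work began; G's effective date is Jun 18, 2018, when work began.
C is a condominium assessment lien and takes priority over every other lien.
The other liens, earliest effective date first: B (Apr 8, 2018), E (May 11, 2018), G (Jun 18, 2018), F (Oct 14, 2018), A (Nov 19, 2018), D (Mar 30, 2019).
Since F is not senior to G, the subordination leaves the order unchanged.

C, B, E, G, F, A, D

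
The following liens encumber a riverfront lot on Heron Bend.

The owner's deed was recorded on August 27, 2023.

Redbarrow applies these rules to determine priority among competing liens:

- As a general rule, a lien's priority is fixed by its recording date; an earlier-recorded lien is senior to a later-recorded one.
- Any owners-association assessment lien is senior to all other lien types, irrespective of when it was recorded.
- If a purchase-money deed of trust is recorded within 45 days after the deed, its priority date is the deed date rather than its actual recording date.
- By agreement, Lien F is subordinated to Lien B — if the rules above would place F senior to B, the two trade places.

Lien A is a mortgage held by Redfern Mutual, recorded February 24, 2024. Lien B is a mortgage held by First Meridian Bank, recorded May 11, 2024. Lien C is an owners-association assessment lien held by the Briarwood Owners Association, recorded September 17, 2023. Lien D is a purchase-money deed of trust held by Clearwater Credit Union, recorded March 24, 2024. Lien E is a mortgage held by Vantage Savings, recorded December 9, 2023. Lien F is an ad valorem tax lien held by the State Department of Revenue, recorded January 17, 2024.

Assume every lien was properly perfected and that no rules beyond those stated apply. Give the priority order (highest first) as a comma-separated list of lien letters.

C, E, B, A, D, F

First, effective dates: D was recorded 210 days after the deed — beyond 45 days — so no relation-back applies.
C is an owners-association assessment lien, so it outranks all other liens regardless of date.
Remaining liens by effective date: E (December 9, 2023), F (January 17, 2024), A (February 24, 2024), D (March 24, 2024), B (May 11, 2024).
F would otherwise be senior to B, so under the subordination agreement F and B exchange positions.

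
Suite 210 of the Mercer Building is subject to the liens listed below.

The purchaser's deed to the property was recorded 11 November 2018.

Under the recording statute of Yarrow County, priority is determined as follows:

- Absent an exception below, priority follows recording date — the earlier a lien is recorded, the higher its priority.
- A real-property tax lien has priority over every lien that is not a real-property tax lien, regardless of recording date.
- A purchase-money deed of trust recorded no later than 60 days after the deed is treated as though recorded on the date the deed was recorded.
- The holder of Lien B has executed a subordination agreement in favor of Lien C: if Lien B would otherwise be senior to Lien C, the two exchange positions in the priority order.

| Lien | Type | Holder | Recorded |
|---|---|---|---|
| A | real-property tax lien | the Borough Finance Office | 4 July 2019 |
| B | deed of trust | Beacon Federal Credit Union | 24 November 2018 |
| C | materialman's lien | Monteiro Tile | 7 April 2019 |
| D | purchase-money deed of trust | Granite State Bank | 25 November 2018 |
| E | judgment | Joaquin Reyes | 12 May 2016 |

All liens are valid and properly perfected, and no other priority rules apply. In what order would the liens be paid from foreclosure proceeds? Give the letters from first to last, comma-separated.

First, effective dates: D was recorded within the 60-day window, so its effective date is the deed date 11 November 2018.
A is a real-property tax lien, so it outranks all other liens regardless of date.
The other liens, earliest effective date first: E (12 May 2016), D (11 November 2018), B (24 November 2018), C (7 April 2019).
The subordination applies — B was senior to C — so B and C swap.

A, E, D, C, B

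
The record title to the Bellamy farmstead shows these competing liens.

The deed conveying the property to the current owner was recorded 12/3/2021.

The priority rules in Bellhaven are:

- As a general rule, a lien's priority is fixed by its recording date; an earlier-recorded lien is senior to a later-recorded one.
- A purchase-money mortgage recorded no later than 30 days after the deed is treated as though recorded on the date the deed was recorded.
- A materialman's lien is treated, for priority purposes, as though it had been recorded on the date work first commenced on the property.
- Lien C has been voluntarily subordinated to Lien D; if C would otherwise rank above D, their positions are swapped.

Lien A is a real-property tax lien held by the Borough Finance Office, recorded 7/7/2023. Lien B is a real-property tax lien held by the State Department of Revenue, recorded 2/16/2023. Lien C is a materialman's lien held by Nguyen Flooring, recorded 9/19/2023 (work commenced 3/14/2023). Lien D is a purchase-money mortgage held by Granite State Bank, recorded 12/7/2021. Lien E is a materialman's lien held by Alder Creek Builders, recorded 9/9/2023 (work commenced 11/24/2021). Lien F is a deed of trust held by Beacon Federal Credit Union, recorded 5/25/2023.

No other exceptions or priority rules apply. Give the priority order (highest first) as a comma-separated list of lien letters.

Effective dates: C relates back to 3/14/2023 (work commenced); D relates back to the deed date 12/3/2021; E is treated as recorded 11/24/2021, the work-commencement date.
By effective date, earliest first: E (11/24/2021), D (12/3/2021), B (2/16/2023), C (3/14/2023), F (5/25/2023), A (7/7/2023).
C is already junior to D, so the subordination agreement changes nothing.

E, D, B, C, F, A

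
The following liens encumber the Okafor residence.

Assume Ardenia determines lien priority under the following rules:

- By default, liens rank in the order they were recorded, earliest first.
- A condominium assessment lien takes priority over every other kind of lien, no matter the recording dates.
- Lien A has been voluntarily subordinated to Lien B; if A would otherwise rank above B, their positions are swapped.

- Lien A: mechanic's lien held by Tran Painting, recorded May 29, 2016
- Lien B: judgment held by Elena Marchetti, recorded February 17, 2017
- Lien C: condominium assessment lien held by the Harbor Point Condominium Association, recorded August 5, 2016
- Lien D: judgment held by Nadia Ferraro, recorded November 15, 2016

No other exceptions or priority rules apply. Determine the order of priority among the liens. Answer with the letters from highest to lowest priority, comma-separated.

C, B, D, A

C, as a condominium assessment lien, has superpriority and ranks first.
Ordering the rest by effective date: A (May 29, 2016), D (November 15, 2016), B (February 17, 2017).
A is senior to B before the subordination, so the two trade places.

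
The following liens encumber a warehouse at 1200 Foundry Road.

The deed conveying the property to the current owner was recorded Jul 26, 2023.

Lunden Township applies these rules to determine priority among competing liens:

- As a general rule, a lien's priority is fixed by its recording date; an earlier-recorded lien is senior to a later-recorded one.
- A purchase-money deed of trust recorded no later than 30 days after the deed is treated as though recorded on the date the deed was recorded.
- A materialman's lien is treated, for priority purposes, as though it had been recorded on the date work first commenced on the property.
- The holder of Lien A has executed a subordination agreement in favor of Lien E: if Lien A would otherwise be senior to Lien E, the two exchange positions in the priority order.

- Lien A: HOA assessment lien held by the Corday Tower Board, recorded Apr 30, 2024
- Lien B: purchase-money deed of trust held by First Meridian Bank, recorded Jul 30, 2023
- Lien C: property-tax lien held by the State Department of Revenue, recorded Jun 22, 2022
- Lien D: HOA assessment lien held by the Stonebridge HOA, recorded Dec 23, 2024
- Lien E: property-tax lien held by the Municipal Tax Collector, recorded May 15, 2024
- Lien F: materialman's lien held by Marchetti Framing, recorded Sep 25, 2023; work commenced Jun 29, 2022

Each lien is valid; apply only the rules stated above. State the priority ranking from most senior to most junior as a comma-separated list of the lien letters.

Adjusting effective dates: B's effective date is the deed date, Jul 26, 2023; F is treated as recorded Jun 29, 2022, the work-commencement date.
Sorted by effective date: C (Jun 22, 2022), F (Jun 29, 2022), B (Jul 26, 2023), A (Apr 30, 2024), E (May 15, 2024), D (Dec 23, 2024).
Because A would otherwise rank above E, the subordination swaps them.

C, F, B, E, A, D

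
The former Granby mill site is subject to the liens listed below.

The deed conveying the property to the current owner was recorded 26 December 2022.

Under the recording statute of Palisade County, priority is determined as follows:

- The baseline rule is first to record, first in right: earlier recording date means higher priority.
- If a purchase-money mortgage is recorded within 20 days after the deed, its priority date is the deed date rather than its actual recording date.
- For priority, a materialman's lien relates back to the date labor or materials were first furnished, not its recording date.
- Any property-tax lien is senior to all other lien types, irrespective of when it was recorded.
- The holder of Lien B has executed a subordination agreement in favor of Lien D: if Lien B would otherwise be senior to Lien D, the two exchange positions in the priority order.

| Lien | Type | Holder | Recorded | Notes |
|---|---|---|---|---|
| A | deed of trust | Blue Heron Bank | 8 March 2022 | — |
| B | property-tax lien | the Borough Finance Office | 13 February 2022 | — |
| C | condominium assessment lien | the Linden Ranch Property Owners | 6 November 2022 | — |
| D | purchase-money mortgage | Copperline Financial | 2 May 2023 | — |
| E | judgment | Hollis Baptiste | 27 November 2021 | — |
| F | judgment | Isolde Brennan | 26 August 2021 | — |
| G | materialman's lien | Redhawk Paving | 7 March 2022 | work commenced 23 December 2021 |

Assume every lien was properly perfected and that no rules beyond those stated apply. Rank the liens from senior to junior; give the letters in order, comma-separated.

Effective dates after the stated exceptions: D missed the 20-day window (127 days after the deed), so its recording date stands; G is treated as recorded 23 December 2021, the work-commencement date.
B is a property-tax lien and takes priority over every other lien.
Remaining liens by effective date: F (26 August 2021), E (27 November 2021), G (23 December 2021), A (8 March 2022), C (6 November 2022), D (2 May 2023).
B is senior to D before the subordination, so the two trade places.

D, F, E, G, A, C, B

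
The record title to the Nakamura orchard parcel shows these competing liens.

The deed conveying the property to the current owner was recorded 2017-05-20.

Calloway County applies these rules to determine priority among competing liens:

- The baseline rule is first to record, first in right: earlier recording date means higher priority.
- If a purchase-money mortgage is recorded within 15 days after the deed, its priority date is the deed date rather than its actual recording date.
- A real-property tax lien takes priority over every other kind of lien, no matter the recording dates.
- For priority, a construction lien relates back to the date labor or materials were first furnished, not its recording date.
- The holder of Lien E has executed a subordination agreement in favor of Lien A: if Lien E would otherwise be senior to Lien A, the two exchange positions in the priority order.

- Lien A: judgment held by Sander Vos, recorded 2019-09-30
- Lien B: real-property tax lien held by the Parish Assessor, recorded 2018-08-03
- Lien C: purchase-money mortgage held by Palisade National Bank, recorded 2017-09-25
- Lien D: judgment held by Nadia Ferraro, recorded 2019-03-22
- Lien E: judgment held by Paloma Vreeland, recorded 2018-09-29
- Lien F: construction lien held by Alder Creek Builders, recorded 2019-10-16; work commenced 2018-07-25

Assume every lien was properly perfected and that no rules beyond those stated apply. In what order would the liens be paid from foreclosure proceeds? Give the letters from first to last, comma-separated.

Effective dates: C was recorded 128 days after the deed, outside the 15-day window, so it keeps its recording date; F is treated as recorded 2018-07-25, the work-commencement date.
B is a real-property tax lien, so it outranks all other liens regardless of date.
Remaining liens by effective date: C (2017-09-25), F (2018-07-25), E (2018-09-29), D (2019-03-22), A (2019-09-30).
E would otherwise be senior to A, so under the subordination agreement E and A exchange positions.

B, C, F, A, D, E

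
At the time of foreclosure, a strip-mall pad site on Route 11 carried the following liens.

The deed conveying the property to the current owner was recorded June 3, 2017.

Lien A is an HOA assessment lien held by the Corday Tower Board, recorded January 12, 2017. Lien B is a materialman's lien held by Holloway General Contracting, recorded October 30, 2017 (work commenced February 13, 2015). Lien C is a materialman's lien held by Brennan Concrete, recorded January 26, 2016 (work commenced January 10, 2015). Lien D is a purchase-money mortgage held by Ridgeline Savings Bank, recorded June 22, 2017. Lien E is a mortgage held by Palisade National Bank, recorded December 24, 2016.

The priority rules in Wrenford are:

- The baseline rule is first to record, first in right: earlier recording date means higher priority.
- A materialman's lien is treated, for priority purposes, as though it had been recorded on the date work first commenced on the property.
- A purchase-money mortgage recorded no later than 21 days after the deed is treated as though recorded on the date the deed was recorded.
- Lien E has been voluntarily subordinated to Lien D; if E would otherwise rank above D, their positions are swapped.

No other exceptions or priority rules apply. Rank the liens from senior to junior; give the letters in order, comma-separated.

First, effective dates: B is treated as recorded February 13, 2015, the work-commencement date; C is treated as recorded January 10, 2015, the work-commencement date; D was recorded within the 21-day window, so its effective date is the deed date June 3, 2017.
Ordering by effective date: C (January 10, 2015), B (February 13, 2015), E (December 24, 2016), A (January 12, 2017), D (June 3, 2017).
Because E would otherwise rank above D, the subordination swaps them.

C, B, D, A, E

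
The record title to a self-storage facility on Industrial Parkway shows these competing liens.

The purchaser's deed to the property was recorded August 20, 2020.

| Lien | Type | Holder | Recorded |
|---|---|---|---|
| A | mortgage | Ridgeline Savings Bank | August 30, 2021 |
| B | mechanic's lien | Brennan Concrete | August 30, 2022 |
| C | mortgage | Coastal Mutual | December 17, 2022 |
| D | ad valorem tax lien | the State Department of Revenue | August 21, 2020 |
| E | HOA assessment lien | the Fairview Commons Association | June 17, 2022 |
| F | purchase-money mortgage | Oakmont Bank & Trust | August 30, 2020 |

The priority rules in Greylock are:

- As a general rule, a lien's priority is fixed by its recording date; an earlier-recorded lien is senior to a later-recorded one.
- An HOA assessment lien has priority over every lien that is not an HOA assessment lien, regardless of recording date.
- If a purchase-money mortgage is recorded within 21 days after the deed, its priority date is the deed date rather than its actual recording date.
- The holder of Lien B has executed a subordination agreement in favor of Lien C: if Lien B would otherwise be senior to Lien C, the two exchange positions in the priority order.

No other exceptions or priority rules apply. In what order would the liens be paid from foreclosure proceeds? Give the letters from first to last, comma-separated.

Effective dates after the stated exceptions: F was recorded within the 21-day window, so its effective date is the deed date August 20, 2020.
E is an HOA assessment lien, so it outranks all other liens regardless of date.
Among the remaining liens, by effective date: F (August 20, 2020), D (August 21, 2020), A (August 30, 2021), B (August 30, 2022), C (December 17, 2022).
Because B would otherwise rank above C, the subordination swaps them.

E, F, D, A, C, B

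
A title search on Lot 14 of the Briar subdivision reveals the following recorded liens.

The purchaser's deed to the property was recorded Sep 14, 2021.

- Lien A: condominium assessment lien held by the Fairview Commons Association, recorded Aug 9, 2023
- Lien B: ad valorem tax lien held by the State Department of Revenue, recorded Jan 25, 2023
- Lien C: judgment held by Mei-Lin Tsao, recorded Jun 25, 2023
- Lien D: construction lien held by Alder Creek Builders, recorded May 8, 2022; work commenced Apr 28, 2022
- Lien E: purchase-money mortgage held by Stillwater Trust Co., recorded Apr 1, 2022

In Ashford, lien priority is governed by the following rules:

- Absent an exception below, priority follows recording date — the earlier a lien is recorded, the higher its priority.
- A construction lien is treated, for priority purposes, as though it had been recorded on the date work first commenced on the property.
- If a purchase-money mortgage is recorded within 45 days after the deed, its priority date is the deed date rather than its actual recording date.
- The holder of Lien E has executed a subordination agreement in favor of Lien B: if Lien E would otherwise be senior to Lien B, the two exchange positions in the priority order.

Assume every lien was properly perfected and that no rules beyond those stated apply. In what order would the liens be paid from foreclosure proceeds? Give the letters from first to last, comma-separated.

Effective dates: D is treated as recorded Apr 28, 2022, the work-commencement date; E was recorded 199 days after the deed — beyond 45 days — so no relation-back applies.
Sorted by effective date: E (Apr 1, 2022), D (Apr 28, 2022), B (Jan 25, 2023), C (Jun 25, 2023), A (Aug 9, 2023).
Because E would otherwise rank above B, the subordination swaps them.

B, D, E, C, A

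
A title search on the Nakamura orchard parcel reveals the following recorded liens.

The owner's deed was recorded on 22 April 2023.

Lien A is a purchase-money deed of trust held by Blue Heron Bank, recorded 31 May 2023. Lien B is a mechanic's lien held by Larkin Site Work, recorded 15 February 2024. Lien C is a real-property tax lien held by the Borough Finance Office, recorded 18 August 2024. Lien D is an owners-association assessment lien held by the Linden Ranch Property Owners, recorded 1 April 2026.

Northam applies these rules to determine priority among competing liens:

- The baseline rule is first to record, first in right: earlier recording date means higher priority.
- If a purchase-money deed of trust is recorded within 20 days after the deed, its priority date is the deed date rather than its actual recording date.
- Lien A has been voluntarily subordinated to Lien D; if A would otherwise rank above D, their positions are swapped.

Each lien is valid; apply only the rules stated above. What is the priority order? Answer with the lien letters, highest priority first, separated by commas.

D, B, C, A

Effective dates: A was recorded 39 days after the deed — beyond 20 days — so no relation-back applies.
Ordering by effective date: A (31 May 2023), B (15 February 2024), C (18 August 2024), D (1 April 2026).
The subordination applies — A was senior to D — so A and D swap.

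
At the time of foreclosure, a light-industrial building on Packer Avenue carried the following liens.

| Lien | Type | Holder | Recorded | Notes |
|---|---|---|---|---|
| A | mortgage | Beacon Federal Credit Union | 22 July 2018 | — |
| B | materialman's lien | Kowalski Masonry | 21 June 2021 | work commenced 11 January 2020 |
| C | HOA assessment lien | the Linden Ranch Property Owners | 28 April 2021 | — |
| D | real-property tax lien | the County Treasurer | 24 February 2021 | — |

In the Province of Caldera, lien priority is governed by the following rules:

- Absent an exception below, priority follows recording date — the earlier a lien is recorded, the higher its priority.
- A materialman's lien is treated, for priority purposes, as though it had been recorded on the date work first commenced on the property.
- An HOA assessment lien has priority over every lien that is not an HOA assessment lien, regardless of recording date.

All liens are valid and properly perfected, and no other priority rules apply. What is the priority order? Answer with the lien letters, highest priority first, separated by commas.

Effective dates after the stated exceptions: B's effective date is 11 January 2020, when work began.
C is an HOA assessment lien, so it outranks all other liens regardless of date.
Remaining liens by effective date: A (22 July 2018), B (11 January 2020), D (24 February 2021).

C, A, B, D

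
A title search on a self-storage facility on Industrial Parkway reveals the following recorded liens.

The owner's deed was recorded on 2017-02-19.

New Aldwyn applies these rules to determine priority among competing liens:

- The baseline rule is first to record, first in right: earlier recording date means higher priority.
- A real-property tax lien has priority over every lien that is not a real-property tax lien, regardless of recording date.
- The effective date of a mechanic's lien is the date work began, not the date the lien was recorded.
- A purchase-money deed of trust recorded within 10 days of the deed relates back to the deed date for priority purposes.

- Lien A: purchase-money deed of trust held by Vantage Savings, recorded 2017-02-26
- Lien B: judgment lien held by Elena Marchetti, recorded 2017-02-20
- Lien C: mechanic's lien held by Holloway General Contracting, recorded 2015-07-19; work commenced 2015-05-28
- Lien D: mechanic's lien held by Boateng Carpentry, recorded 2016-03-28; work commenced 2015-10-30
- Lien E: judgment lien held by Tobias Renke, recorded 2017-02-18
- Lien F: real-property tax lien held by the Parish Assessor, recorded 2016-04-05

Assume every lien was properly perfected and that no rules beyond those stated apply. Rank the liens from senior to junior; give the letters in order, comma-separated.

First, effective dates: A's effective date is the deed date, 2017-02-19; C is treated as recorded 2015-05-28, the work-commencement date; D relates back to 2015-10-30 (work commenced).
F, as a real-property tax lien, has superpriority and ranks first.
Ordering the rest by effective date: C (2015-05-28), D (2015-10-30), E (2017-02-18), A (2017-02-19), B (2017-02-20).

F, C, D, E, A, B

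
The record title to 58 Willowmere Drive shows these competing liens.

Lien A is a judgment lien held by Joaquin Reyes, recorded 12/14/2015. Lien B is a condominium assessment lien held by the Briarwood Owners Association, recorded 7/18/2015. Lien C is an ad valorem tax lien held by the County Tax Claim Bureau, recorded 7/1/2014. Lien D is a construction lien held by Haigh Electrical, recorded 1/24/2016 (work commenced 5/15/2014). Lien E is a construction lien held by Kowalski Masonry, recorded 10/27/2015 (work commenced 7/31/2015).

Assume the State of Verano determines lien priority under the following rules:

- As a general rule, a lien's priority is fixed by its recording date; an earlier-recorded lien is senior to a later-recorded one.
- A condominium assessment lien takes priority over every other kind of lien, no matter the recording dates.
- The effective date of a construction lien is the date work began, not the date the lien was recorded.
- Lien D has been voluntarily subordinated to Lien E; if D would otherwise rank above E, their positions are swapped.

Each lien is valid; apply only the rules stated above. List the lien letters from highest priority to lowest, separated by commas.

B, E, C, D, A

Adjusting effective dates: D is treated as recorded 5/15/2014, the work-commencement date; E's effective date is 7/31/2015, when work began.
As a condominium assessment lien, B is senior to every other lien.
Among the remaining liens, by effective date: D (5/15/2014), C (7/1/2014), E (7/31/2015), A (12/14/2015).
D would otherwise be senior to E, so under the subordination agreement D and E exchange positions.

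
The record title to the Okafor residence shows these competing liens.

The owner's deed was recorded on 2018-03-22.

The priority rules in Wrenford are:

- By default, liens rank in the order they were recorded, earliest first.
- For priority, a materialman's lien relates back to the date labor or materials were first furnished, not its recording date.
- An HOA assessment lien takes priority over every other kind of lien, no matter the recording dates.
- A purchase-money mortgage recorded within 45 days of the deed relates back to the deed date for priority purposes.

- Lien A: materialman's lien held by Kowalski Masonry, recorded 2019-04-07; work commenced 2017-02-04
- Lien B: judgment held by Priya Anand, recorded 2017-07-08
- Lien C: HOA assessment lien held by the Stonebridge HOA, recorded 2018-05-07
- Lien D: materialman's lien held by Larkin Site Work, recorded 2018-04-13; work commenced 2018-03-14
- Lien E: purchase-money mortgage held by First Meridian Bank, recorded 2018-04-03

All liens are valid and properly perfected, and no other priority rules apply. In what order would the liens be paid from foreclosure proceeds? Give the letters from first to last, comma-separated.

Effective dates after the stated exceptions: A is treated as recorded 2017-02-04, the work-commencement date; D relates back to 2018-03-14 (work commenced); E was recorded within the 45-day window, so its effective date is the deed date 2018-03-22.
C, as an HOA assessment lien, has superpriority and ranks first.
Ordering the rest by effective date: A (2017-02-04), B (2017-07-08), D (2018-03-14), E (2018-03-22).

C, A, B, D, E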